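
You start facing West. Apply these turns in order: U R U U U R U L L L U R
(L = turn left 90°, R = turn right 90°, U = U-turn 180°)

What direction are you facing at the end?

Start: West
  U (U-turn (180°)) -> East
  R (right (90° clockwise)) -> South
  U (U-turn (180°)) -> North
  U (U-turn (180°)) -> South
  U (U-turn (180°)) -> North
  R (right (90° clockwise)) -> East
  U (U-turn (180°)) -> West
  L (left (90° counter-clockwise)) -> South
  L (left (90° counter-clockwise)) -> East
  L (left (90° counter-clockwise)) -> North
  U (U-turn (180°)) -> South
  R (right (90° clockwise)) -> West
Final: West

Answer: Final heading: West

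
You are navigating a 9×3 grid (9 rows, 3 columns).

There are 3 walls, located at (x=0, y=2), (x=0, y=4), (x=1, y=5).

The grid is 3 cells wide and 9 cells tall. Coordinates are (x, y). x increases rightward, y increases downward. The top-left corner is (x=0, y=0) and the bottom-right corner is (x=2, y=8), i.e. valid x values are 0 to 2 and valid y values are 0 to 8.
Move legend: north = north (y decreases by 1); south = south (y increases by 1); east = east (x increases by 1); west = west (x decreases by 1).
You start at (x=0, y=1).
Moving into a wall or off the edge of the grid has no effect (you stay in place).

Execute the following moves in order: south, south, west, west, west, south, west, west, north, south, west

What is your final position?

Start: (x=0, y=1)
  south (south): blocked, stay at (x=0, y=1)
  south (south): blocked, stay at (x=0, y=1)
  [×3]west (west): blocked, stay at (x=0, y=1)
  south (south): blocked, stay at (x=0, y=1)
  west (west): blocked, stay at (x=0, y=1)
  west (west): blocked, stay at (x=0, y=1)
  north (north): (x=0, y=1) -> (x=0, y=0)
  south (south): (x=0, y=0) -> (x=0, y=1)
  west (west): blocked, stay at (x=0, y=1)
Final: (x=0, y=1)

Answer: Final position: (x=0, y=1)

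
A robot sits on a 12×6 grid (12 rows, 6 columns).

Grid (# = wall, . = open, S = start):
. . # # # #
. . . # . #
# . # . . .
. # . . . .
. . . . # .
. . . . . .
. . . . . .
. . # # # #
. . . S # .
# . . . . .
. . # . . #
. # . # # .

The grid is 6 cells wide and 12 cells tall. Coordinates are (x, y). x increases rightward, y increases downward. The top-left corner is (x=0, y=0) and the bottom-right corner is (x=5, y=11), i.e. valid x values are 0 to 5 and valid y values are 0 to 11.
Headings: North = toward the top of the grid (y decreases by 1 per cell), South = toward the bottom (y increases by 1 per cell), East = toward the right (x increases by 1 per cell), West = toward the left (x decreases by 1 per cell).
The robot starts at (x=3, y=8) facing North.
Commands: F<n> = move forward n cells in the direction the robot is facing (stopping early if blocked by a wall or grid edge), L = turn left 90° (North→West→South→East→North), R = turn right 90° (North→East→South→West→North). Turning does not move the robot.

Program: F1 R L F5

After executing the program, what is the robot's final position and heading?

Start: (x=3, y=8), facing North
  F1: move forward 0/1 (blocked), now at (x=3, y=8)
  R: turn right, now facing East
  L: turn left, now facing North
  F5: move forward 0/5 (blocked), now at (x=3, y=8)
Final: (x=3, y=8), facing North

Answer: Final position: (x=3, y=8), facing North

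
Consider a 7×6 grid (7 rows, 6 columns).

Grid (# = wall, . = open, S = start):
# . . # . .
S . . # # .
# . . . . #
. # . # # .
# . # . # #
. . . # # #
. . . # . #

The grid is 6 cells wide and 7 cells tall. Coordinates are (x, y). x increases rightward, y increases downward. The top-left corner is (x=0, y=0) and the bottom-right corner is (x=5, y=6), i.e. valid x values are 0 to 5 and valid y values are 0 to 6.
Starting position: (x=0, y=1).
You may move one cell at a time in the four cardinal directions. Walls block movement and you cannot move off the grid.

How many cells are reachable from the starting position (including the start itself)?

Answer: Reachable cells: 10

Derivation:
BFS flood-fill from (x=0, y=1):
  Distance 0: (x=0, y=1)
  Distance 1: (x=1, y=1)
  Distance 2: (x=1, y=0), (x=2, y=1), (x=1, y=2)
  Distance 3: (x=2, y=0), (x=2, y=2)
  Distance 4: (x=3, y=2), (x=2, y=3)
  Distance 5: (x=4, y=2)
Total reachable: 10 (grid has 24 open cells total)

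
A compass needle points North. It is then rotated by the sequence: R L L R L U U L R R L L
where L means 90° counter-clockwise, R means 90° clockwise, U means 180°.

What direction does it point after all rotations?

Answer: Final heading: South

Derivation:
Start: North
  R (right (90° clockwise)) -> East
  L (left (90° counter-clockwise)) -> North
  L (left (90° counter-clockwise)) -> West
  R (right (90° clockwise)) -> North
  L (left (90° counter-clockwise)) -> West
  U (U-turn (180°)) -> East
  U (U-turn (180°)) -> West
  L (left (90° counter-clockwise)) -> South
  R (right (90° clockwise)) -> West
  R (right (90° clockwise)) -> North
  L (left (90° counter-clockwise)) -> West
  L (left (90° counter-clockwise)) -> South
Final: South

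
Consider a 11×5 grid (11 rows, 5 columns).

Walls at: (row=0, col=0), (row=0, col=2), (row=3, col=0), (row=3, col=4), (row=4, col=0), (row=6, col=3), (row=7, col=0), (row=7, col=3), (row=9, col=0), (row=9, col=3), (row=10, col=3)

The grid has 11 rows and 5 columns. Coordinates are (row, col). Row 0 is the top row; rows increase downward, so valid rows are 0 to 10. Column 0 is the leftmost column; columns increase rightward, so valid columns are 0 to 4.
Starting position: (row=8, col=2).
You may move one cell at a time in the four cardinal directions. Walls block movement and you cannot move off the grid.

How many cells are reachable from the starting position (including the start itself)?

BFS flood-fill from (row=8, col=2):
  Distance 0: (row=8, col=2)
  Distance 1: (row=7, col=2), (row=8, col=1), (row=8, col=3), (row=9, col=2)
  Distance 2: (row=6, col=2), (row=7, col=1), (row=8, col=0), (row=8, col=4), (row=9, col=1), (row=10, col=2)
  Distance 3: (row=5, col=2), (row=6, col=1), (row=7, col=4), (row=9, col=4), (row=10, col=1)
  Distance 4: (row=4, col=2), (row=5, col=1), (row=5, col=3), (row=6, col=0), (row=6, col=4), (row=10, col=0), (row=10, col=4)
  Distance 5: (row=3, col=2), (row=4, col=1), (row=4, col=3), (row=5, col=0), (row=5, col=4)
  Distance 6: (row=2, col=2), (row=3, col=1), (row=3, col=3), (row=4, col=4)
  Distance 7: (row=1, col=2), (row=2, col=1), (row=2, col=3)
  Distance 8: (row=1, col=1), (row=1, col=3), (row=2, col=0), (row=2, col=4)
  Distance 9: (row=0, col=1), (row=0, col=3), (row=1, col=0), (row=1, col=4)
  Distance 10: (row=0, col=4)
Total reachable: 44 (grid has 44 open cells total)

Answer: Reachable cells: 44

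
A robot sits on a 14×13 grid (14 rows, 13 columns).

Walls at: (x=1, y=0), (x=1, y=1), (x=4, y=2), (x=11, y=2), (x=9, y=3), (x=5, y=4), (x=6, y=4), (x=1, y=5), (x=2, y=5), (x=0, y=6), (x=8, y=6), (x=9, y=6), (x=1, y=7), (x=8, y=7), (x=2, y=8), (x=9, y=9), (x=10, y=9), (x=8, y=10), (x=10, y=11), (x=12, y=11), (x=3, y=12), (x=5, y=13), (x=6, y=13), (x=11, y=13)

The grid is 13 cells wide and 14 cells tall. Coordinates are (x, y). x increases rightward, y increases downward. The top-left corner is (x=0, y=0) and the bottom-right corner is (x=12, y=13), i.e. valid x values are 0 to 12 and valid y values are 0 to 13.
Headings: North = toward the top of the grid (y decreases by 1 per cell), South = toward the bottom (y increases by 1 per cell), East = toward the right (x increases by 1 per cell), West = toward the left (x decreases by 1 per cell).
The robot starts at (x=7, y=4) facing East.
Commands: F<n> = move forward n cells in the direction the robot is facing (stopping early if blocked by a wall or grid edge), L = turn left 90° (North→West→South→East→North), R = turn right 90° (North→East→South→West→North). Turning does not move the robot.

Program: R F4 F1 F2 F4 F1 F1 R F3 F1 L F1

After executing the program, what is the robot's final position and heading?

Answer: Final position: (x=7, y=13), facing South

Derivation:
Start: (x=7, y=4), facing East
  R: turn right, now facing South
  F4: move forward 4, now at (x=7, y=8)
  F1: move forward 1, now at (x=7, y=9)
  F2: move forward 2, now at (x=7, y=11)
  F4: move forward 2/4 (blocked), now at (x=7, y=13)
  F1: move forward 0/1 (blocked), now at (x=7, y=13)
  F1: move forward 0/1 (blocked), now at (x=7, y=13)
  R: turn right, now facing West
  F3: move forward 0/3 (blocked), now at (x=7, y=13)
  F1: move forward 0/1 (blocked), now at (x=7, y=13)
  L: turn left, now facing South
  F1: move forward 0/1 (blocked), now at (x=7, y=13)
Final: (x=7, y=13), facing South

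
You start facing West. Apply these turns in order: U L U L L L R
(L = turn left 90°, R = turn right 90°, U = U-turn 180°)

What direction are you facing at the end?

Answer: Final heading: North

Derivation:
Start: West
  U (U-turn (180°)) -> East
  L (left (90° counter-clockwise)) -> North
  U (U-turn (180°)) -> South
  L (left (90° counter-clockwise)) -> East
  L (left (90° counter-clockwise)) -> North
  L (left (90° counter-clockwise)) -> West
  R (right (90° clockwise)) -> North
Final: North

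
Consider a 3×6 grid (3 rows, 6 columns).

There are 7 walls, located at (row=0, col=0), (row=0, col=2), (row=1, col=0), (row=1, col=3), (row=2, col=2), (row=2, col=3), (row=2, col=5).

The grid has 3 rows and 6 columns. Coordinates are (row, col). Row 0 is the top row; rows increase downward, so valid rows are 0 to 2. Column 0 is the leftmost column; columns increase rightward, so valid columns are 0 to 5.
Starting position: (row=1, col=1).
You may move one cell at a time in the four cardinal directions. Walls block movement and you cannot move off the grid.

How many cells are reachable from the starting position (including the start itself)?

BFS flood-fill from (row=1, col=1):
  Distance 0: (row=1, col=1)
  Distance 1: (row=0, col=1), (row=1, col=2), (row=2, col=1)
  Distance 2: (row=2, col=0)
Total reachable: 5 (grid has 11 open cells total)

Answer: Reachable cells: 5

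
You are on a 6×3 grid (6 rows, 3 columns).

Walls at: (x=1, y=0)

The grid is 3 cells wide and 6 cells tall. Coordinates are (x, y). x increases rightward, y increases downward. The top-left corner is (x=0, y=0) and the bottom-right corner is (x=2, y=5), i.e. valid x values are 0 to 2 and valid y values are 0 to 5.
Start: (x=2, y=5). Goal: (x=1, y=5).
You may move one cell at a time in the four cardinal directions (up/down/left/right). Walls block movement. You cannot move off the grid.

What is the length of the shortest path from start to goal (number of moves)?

BFS from (x=2, y=5) until reaching (x=1, y=5):
  Distance 0: (x=2, y=5)
  Distance 1: (x=2, y=4), (x=1, y=5)  <- goal reached here
One shortest path (1 moves): (x=2, y=5) -> (x=1, y=5)

Answer: Shortest path length: 1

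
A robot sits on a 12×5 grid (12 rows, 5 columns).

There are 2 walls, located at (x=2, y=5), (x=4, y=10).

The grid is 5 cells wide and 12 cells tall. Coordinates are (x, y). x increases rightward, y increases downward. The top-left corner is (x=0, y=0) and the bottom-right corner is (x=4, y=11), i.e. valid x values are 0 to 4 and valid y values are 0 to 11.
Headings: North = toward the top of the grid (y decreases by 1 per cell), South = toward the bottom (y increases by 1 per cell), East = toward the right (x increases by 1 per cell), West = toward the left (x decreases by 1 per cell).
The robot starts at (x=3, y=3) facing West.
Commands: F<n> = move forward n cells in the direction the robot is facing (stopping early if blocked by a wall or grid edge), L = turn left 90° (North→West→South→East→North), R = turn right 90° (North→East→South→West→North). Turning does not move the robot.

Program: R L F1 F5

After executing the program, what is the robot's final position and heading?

Answer: Final position: (x=0, y=3), facing West

Derivation:
Start: (x=3, y=3), facing West
  R: turn right, now facing North
  L: turn left, now facing West
  F1: move forward 1, now at (x=2, y=3)
  F5: move forward 2/5 (blocked), now at (x=0, y=3)
Final: (x=0, y=3), facing West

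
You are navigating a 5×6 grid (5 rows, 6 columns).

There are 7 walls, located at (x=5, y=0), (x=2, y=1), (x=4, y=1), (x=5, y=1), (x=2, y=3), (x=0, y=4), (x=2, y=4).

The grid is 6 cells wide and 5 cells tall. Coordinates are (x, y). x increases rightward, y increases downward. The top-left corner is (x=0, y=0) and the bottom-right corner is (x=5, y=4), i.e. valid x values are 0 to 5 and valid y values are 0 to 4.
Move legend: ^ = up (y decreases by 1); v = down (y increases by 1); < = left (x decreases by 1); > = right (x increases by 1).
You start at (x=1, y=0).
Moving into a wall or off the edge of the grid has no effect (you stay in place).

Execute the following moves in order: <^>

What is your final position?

Answer: Final position: (x=1, y=0)

Derivation:
Start: (x=1, y=0)
  < (left): (x=1, y=0) -> (x=0, y=0)
  ^ (up): blocked, stay at (x=0, y=0)
  > (right): (x=0, y=0) -> (x=1, y=0)
Final: (x=1, y=0)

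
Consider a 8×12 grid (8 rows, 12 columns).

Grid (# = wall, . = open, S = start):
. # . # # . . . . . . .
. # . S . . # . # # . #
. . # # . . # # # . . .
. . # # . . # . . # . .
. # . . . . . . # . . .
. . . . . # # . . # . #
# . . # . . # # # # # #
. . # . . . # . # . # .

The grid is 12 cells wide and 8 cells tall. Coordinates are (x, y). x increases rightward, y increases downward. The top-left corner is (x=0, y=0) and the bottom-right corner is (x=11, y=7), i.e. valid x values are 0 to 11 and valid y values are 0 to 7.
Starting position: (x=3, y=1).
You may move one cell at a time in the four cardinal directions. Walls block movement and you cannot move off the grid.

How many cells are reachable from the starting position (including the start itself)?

Answer: Reachable cells: 58

Derivation:
BFS flood-fill from (x=3, y=1):
  Distance 0: (x=3, y=1)
  Distance 1: (x=2, y=1), (x=4, y=1)
  Distance 2: (x=2, y=0), (x=5, y=1), (x=4, y=2)
  Distance 3: (x=5, y=0), (x=5, y=2), (x=4, y=3)
  Distance 4: (x=6, y=0), (x=5, y=3), (x=4, y=4)
  Distance 5: (x=7, y=0), (x=3, y=4), (x=5, y=4), (x=4, y=5)
  Distance 6: (x=8, y=0), (x=7, y=1), (x=2, y=4), (x=6, y=4), (x=3, y=5), (x=4, y=6)
  Distance 7: (x=9, y=0), (x=7, y=4), (x=2, y=5), (x=5, y=6), (x=4, y=7)
  Distance 8: (x=10, y=0), (x=7, y=3), (x=1, y=5), (x=7, y=5), (x=2, y=6), (x=3, y=7), (x=5, y=7)
  Distance 9: (x=11, y=0), (x=10, y=1), (x=8, y=3), (x=0, y=5), (x=8, y=5), (x=1, y=6)
  Distance 10: (x=10, y=2), (x=0, y=4), (x=1, y=7)
  Distance 11: (x=9, y=2), (x=11, y=2), (x=0, y=3), (x=10, y=3), (x=0, y=7)
  Distance 12: (x=0, y=2), (x=1, y=3), (x=11, y=3), (x=10, y=4)
  Distance 13: (x=0, y=1), (x=1, y=2), (x=9, y=4), (x=11, y=4), (x=10, y=5)
  Distance 14: (x=0, y=0)
Total reachable: 58 (grid has 61 open cells total)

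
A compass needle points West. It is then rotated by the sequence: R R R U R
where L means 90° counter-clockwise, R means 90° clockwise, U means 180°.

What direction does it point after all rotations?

Answer: Final heading: East

Derivation:
Start: West
  R (right (90° clockwise)) -> North
  R (right (90° clockwise)) -> East
  R (right (90° clockwise)) -> South
  U (U-turn (180°)) -> North
  R (right (90° clockwise)) -> East
Final: East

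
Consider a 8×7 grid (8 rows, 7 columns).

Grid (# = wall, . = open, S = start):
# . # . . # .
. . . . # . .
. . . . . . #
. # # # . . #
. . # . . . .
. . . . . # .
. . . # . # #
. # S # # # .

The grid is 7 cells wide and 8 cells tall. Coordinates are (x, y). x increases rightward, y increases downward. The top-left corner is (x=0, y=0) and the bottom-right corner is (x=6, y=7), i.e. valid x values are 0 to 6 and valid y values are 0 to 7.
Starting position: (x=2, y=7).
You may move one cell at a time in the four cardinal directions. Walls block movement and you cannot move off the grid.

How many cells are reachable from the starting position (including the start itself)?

BFS flood-fill from (x=2, y=7):
  Distance 0: (x=2, y=7)
  Distance 1: (x=2, y=6)
  Distance 2: (x=2, y=5), (x=1, y=6)
  Distance 3: (x=1, y=5), (x=3, y=5), (x=0, y=6)
  Distance 4: (x=1, y=4), (x=3, y=4), (x=0, y=5), (x=4, y=5), (x=0, y=7)
  Distance 5: (x=0, y=4), (x=4, y=4), (x=4, y=6)
  Distance 6: (x=0, y=3), (x=4, y=3), (x=5, y=4)
  Distance 7: (x=0, y=2), (x=4, y=2), (x=5, y=3), (x=6, y=4)
  Distance 8: (x=0, y=1), (x=1, y=2), (x=3, y=2), (x=5, y=2), (x=6, y=5)
  Distance 9: (x=1, y=1), (x=3, y=1), (x=5, y=1), (x=2, y=2)
  Distance 10: (x=1, y=0), (x=3, y=0), (x=2, y=1), (x=6, y=1)
  Distance 11: (x=4, y=0), (x=6, y=0)
Total reachable: 37 (grid has 38 open cells total)

Answer: Reachable cells: 37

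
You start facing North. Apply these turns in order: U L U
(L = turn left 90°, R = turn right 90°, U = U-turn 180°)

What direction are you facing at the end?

Answer: Final heading: West

Derivation:
Start: North
  U (U-turn (180°)) -> South
  L (left (90° counter-clockwise)) -> East
  U (U-turn (180°)) -> West
Final: West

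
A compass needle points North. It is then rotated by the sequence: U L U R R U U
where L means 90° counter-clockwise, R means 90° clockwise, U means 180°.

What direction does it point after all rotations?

Start: North
  U (U-turn (180°)) -> South
  L (left (90° counter-clockwise)) -> East
  U (U-turn (180°)) -> West
  R (right (90° clockwise)) -> North
  R (right (90° clockwise)) -> East
  U (U-turn (180°)) -> West
  U (U-turn (180°)) -> East
Final: East

Answer: Final heading: East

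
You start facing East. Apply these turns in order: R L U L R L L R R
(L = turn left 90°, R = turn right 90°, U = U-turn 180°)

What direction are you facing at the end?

Start: East
  R (right (90° clockwise)) -> South
  L (left (90° counter-clockwise)) -> East
  U (U-turn (180°)) -> West
  L (left (90° counter-clockwise)) -> South
  R (right (90° clockwise)) -> West
  L (left (90° counter-clockwise)) -> South
  L (left (90° counter-clockwise)) -> East
  R (right (90° clockwise)) -> South
  R (right (90° clockwise)) -> West
Final: West

Answer: Final heading: West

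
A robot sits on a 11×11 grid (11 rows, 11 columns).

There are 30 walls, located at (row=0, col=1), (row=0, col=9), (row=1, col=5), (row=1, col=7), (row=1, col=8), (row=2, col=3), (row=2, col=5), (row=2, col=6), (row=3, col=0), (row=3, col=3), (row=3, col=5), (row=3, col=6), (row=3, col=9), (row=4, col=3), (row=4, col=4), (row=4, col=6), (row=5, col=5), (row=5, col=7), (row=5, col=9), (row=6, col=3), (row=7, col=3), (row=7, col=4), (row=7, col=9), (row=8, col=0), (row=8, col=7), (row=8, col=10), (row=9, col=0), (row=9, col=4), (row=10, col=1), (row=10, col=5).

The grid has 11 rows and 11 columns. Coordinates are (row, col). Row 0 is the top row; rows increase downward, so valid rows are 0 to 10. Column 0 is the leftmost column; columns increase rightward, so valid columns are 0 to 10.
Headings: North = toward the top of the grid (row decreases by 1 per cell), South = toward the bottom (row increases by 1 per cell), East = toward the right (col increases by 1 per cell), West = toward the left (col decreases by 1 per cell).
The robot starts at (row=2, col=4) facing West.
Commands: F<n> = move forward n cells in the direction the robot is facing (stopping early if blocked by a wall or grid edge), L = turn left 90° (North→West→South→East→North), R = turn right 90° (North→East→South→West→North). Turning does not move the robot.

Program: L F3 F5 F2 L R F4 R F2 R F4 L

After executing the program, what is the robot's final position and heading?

Answer: Final position: (row=0, col=4), facing West

Derivation:
Start: (row=2, col=4), facing West
  L: turn left, now facing South
  F3: move forward 1/3 (blocked), now at (row=3, col=4)
  F5: move forward 0/5 (blocked), now at (row=3, col=4)
  F2: move forward 0/2 (blocked), now at (row=3, col=4)
  L: turn left, now facing East
  R: turn right, now facing South
  F4: move forward 0/4 (blocked), now at (row=3, col=4)
  R: turn right, now facing West
  F2: move forward 0/2 (blocked), now at (row=3, col=4)
  R: turn right, now facing North
  F4: move forward 3/4 (blocked), now at (row=0, col=4)
  L: turn left, now facing West
Final: (row=0, col=4), facing West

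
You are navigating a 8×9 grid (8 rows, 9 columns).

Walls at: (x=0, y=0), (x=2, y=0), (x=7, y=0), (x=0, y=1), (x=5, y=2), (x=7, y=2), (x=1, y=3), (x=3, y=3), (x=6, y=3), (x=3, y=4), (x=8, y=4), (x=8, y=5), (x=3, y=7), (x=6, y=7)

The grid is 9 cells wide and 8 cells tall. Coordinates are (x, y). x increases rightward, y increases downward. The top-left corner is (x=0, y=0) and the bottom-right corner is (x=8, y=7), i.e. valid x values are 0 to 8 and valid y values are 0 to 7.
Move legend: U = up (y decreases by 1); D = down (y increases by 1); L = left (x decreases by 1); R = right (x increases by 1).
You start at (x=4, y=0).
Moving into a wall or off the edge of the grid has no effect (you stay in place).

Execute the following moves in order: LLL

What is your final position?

Answer: Final position: (x=3, y=0)

Derivation:
Start: (x=4, y=0)
  L (left): (x=4, y=0) -> (x=3, y=0)
  L (left): blocked, stay at (x=3, y=0)
  L (left): blocked, stay at (x=3, y=0)
Final: (x=3, y=0)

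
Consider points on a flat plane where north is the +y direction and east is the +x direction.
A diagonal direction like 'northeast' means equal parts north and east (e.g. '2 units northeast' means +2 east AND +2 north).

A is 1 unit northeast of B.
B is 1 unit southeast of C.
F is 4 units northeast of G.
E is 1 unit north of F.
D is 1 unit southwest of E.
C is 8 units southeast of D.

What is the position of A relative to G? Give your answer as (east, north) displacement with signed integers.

Answer: A is at (east=13, north=-4) relative to G.

Derivation:
Place G at the origin (east=0, north=0).
  F is 4 units northeast of G: delta (east=+4, north=+4); F at (east=4, north=4).
  E is 1 unit north of F: delta (east=+0, north=+1); E at (east=4, north=5).
  D is 1 unit southwest of E: delta (east=-1, north=-1); D at (east=3, north=4).
  C is 8 units southeast of D: delta (east=+8, north=-8); C at (east=11, north=-4).
  B is 1 unit southeast of C: delta (east=+1, north=-1); B at (east=12, north=-5).
  A is 1 unit northeast of B: delta (east=+1, north=+1); A at (east=13, north=-4).
Therefore A relative to G: (east=13, north=-4).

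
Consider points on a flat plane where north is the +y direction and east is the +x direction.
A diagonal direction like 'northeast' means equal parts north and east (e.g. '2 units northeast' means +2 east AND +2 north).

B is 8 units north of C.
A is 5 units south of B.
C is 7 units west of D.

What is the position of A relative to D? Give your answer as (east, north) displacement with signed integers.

Place D at the origin (east=0, north=0).
  C is 7 units west of D: delta (east=-7, north=+0); C at (east=-7, north=0).
  B is 8 units north of C: delta (east=+0, north=+8); B at (east=-7, north=8).
  A is 5 units south of B: delta (east=+0, north=-5); A at (east=-7, north=3).
Therefore A relative to D: (east=-7, north=3).

Answer: A is at (east=-7, north=3) relative to D.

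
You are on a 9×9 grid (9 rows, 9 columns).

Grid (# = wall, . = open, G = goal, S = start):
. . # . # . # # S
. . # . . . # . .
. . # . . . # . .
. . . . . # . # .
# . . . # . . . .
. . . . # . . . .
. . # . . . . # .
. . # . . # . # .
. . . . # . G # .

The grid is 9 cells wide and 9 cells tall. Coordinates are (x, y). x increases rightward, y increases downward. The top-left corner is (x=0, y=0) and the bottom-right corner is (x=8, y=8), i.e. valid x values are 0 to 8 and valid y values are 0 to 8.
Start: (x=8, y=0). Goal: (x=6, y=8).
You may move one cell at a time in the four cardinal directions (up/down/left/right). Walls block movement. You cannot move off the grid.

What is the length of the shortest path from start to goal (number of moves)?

BFS from (x=8, y=0) until reaching (x=6, y=8):
  Distance 0: (x=8, y=0)
  Distance 1: (x=8, y=1)
  Distance 2: (x=7, y=1), (x=8, y=2)
  Distance 3: (x=7, y=2), (x=8, y=3)
  Distance 4: (x=8, y=4)
  Distance 5: (x=7, y=4), (x=8, y=5)
  Distance 6: (x=6, y=4), (x=7, y=5), (x=8, y=6)
  Distance 7: (x=6, y=3), (x=5, y=4), (x=6, y=5), (x=8, y=7)
  Distance 8: (x=5, y=5), (x=6, y=6), (x=8, y=8)
  Distance 9: (x=5, y=6), (x=6, y=7)
  Distance 10: (x=4, y=6), (x=6, y=8)  <- goal reached here
One shortest path (10 moves): (x=8, y=0) -> (x=8, y=1) -> (x=8, y=2) -> (x=8, y=3) -> (x=8, y=4) -> (x=7, y=4) -> (x=6, y=4) -> (x=6, y=5) -> (x=6, y=6) -> (x=6, y=7) -> (x=6, y=8)

Answer: Shortest path length: 10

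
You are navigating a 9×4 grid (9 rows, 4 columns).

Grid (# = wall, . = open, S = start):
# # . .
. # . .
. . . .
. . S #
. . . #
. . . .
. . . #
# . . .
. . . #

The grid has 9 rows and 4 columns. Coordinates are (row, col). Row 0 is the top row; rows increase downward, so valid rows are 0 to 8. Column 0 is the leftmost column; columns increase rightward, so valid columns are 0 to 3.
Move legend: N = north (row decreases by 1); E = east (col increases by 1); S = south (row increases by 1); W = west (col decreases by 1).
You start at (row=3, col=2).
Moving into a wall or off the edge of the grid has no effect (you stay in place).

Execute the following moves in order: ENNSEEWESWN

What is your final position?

Answer: Final position: (row=1, col=2)

Derivation:
Start: (row=3, col=2)
  E (east): blocked, stay at (row=3, col=2)
  N (north): (row=3, col=2) -> (row=2, col=2)
  N (north): (row=2, col=2) -> (row=1, col=2)
  S (south): (row=1, col=2) -> (row=2, col=2)
  E (east): (row=2, col=2) -> (row=2, col=3)
  E (east): blocked, stay at (row=2, col=3)
  W (west): (row=2, col=3) -> (row=2, col=2)
  E (east): (row=2, col=2) -> (row=2, col=3)
  S (south): blocked, stay at (row=2, col=3)
  W (west): (row=2, col=3) -> (row=2, col=2)
  N (north): (row=2, col=2) -> (row=1, col=2)
Final: (row=1, col=2)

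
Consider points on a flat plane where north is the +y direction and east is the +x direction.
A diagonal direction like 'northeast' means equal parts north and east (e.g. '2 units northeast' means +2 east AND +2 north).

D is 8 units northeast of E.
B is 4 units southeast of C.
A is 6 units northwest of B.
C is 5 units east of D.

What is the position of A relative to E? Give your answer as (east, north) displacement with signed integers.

Place E at the origin (east=0, north=0).
  D is 8 units northeast of E: delta (east=+8, north=+8); D at (east=8, north=8).
  C is 5 units east of D: delta (east=+5, north=+0); C at (east=13, north=8).
  B is 4 units southeast of C: delta (east=+4, north=-4); B at (east=17, north=4).
  A is 6 units northwest of B: delta (east=-6, north=+6); A at (east=11, north=10).
Therefore A relative to E: (east=11, north=10).

Answer: A is at (east=11, north=10) relative to E.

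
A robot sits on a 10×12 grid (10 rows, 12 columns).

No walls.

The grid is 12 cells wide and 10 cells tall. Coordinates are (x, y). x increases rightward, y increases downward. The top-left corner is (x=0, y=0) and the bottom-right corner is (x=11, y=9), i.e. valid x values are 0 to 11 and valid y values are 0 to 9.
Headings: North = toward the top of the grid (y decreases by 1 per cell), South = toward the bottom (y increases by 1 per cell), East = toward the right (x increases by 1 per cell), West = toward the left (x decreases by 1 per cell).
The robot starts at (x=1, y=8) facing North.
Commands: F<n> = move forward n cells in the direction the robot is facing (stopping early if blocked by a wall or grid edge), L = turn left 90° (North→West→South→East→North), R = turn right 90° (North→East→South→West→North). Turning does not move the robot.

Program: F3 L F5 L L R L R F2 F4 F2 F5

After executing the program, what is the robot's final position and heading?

Answer: Final position: (x=0, y=9), facing South

Derivation:
Start: (x=1, y=8), facing North
  F3: move forward 3, now at (x=1, y=5)
  L: turn left, now facing West
  F5: move forward 1/5 (blocked), now at (x=0, y=5)
  L: turn left, now facing South
  L: turn left, now facing East
  R: turn right, now facing South
  L: turn left, now facing East
  R: turn right, now facing South
  F2: move forward 2, now at (x=0, y=7)
  F4: move forward 2/4 (blocked), now at (x=0, y=9)
  F2: move forward 0/2 (blocked), now at (x=0, y=9)
  F5: move forward 0/5 (blocked), now at (x=0, y=9)
Final: (x=0, y=9), facing South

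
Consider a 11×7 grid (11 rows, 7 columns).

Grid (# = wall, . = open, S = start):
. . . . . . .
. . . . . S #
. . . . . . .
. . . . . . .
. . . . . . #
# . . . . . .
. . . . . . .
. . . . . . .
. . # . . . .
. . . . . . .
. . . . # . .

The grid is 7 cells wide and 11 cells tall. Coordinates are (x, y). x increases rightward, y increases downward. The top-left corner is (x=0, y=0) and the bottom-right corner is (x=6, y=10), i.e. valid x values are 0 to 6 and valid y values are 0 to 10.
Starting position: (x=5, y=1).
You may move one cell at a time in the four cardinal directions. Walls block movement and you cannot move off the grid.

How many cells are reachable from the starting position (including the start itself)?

BFS flood-fill from (x=5, y=1):
  Distance 0: (x=5, y=1)
  Distance 1: (x=5, y=0), (x=4, y=1), (x=5, y=2)
  Distance 2: (x=4, y=0), (x=6, y=0), (x=3, y=1), (x=4, y=2), (x=6, y=2), (x=5, y=3)
  Distance 3: (x=3, y=0), (x=2, y=1), (x=3, y=2), (x=4, y=3), (x=6, y=3), (x=5, y=4)
  Distance 4: (x=2, y=0), (x=1, y=1), (x=2, y=2), (x=3, y=3), (x=4, y=4), (x=5, y=5)
  Distance 5: (x=1, y=0), (x=0, y=1), (x=1, y=2), (x=2, y=3), (x=3, y=4), (x=4, y=5), (x=6, y=5), (x=5, y=6)
  Distance 6: (x=0, y=0), (x=0, y=2), (x=1, y=3), (x=2, y=4), (x=3, y=5), (x=4, y=6), (x=6, y=6), (x=5, y=7)
  Distance 7: (x=0, y=3), (x=1, y=4), (x=2, y=5), (x=3, y=6), (x=4, y=7), (x=6, y=7), (x=5, y=8)
  Distance 8: (x=0, y=4), (x=1, y=5), (x=2, y=6), (x=3, y=7), (x=4, y=8), (x=6, y=8), (x=5, y=9)
  Distance 9: (x=1, y=6), (x=2, y=7), (x=3, y=8), (x=4, y=9), (x=6, y=9), (x=5, y=10)
  Distance 10: (x=0, y=6), (x=1, y=7), (x=3, y=9), (x=6, y=10)
  Distance 11: (x=0, y=7), (x=1, y=8), (x=2, y=9), (x=3, y=10)
  Distance 12: (x=0, y=8), (x=1, y=9), (x=2, y=10)
  Distance 13: (x=0, y=9), (x=1, y=10)
  Distance 14: (x=0, y=10)
Total reachable: 72 (grid has 72 open cells total)

Answer: Reachable cells: 72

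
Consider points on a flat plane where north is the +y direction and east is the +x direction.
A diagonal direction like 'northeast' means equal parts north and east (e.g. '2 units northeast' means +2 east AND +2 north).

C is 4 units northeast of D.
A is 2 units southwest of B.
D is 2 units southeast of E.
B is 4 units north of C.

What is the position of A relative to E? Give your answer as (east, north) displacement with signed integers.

Answer: A is at (east=4, north=4) relative to E.

Derivation:
Place E at the origin (east=0, north=0).
  D is 2 units southeast of E: delta (east=+2, north=-2); D at (east=2, north=-2).
  C is 4 units northeast of D: delta (east=+4, north=+4); C at (east=6, north=2).
  B is 4 units north of C: delta (east=+0, north=+4); B at (east=6, north=6).
  A is 2 units southwest of B: delta (east=-2, north=-2); A at (east=4, north=4).
Therefore A relative to E: (east=4, north=4).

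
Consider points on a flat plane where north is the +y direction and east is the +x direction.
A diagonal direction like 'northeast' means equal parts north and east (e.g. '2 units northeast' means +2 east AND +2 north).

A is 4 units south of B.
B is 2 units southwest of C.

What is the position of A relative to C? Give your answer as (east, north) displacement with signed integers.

Place C at the origin (east=0, north=0).
  B is 2 units southwest of C: delta (east=-2, north=-2); B at (east=-2, north=-2).
  A is 4 units south of B: delta (east=+0, north=-4); A at (east=-2, north=-6).
Therefore A relative to C: (east=-2, north=-6).

Answer: A is at (east=-2, north=-6) relative to C.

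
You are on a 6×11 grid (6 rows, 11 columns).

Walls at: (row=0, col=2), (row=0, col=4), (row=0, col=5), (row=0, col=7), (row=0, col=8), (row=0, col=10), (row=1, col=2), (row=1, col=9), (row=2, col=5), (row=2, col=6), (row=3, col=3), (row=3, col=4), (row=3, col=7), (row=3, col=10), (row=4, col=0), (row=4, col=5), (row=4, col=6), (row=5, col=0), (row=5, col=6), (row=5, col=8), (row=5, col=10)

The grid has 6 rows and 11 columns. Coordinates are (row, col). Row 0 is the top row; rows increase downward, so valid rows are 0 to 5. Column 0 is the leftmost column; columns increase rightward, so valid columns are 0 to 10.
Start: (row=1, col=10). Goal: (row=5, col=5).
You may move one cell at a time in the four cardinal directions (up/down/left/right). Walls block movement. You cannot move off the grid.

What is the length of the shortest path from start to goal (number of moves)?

BFS from (row=1, col=10) until reaching (row=5, col=5):
  Distance 0: (row=1, col=10)
  Distance 1: (row=2, col=10)
  Distance 2: (row=2, col=9)
  Distance 3: (row=2, col=8), (row=3, col=9)
  Distance 4: (row=1, col=8), (row=2, col=7), (row=3, col=8), (row=4, col=9)
  Distance 5: (row=1, col=7), (row=4, col=8), (row=4, col=10), (row=5, col=9)
  Distance 6: (row=1, col=6), (row=4, col=7)
  Distance 7: (row=0, col=6), (row=1, col=5), (row=5, col=7)
  Distance 8: (row=1, col=4)
  Distance 9: (row=1, col=3), (row=2, col=4)
  Distance 10: (row=0, col=3), (row=2, col=3)
  Distance 11: (row=2, col=2)
  Distance 12: (row=2, col=1), (row=3, col=2)
  Distance 13: (row=1, col=1), (row=2, col=0), (row=3, col=1), (row=4, col=2)
  Distance 14: (row=0, col=1), (row=1, col=0), (row=3, col=0), (row=4, col=1), (row=4, col=3), (row=5, col=2)
  Distance 15: (row=0, col=0), (row=4, col=4), (row=5, col=1), (row=5, col=3)
  Distance 16: (row=5, col=4)
  Distance 17: (row=5, col=5)  <- goal reached here
One shortest path (17 moves): (row=1, col=10) -> (row=2, col=10) -> (row=2, col=9) -> (row=2, col=8) -> (row=2, col=7) -> (row=1, col=7) -> (row=1, col=6) -> (row=1, col=5) -> (row=1, col=4) -> (row=1, col=3) -> (row=2, col=3) -> (row=2, col=2) -> (row=3, col=2) -> (row=4, col=2) -> (row=4, col=3) -> (row=4, col=4) -> (row=5, col=4) -> (row=5, col=5)

Answer: Shortest path length: 17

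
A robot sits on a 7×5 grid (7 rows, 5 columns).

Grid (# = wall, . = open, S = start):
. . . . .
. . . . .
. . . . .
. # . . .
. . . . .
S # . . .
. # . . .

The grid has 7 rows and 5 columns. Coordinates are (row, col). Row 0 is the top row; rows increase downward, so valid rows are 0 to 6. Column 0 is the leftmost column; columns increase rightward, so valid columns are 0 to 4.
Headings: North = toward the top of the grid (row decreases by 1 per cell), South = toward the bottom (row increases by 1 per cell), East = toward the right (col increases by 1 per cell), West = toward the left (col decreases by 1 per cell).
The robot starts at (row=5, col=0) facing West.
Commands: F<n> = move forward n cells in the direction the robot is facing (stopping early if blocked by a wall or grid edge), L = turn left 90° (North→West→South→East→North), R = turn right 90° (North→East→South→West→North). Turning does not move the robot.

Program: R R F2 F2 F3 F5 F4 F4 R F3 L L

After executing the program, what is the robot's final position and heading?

Start: (row=5, col=0), facing West
  R: turn right, now facing North
  R: turn right, now facing East
  F2: move forward 0/2 (blocked), now at (row=5, col=0)
  F2: move forward 0/2 (blocked), now at (row=5, col=0)
  F3: move forward 0/3 (blocked), now at (row=5, col=0)
  F5: move forward 0/5 (blocked), now at (row=5, col=0)
  F4: move forward 0/4 (blocked), now at (row=5, col=0)
  F4: move forward 0/4 (blocked), now at (row=5, col=0)
  R: turn right, now facing South
  F3: move forward 1/3 (blocked), now at (row=6, col=0)
  L: turn left, now facing East
  L: turn left, now facing North
Final: (row=6, col=0), facing North

Answer: Final position: (row=6, col=0), facing North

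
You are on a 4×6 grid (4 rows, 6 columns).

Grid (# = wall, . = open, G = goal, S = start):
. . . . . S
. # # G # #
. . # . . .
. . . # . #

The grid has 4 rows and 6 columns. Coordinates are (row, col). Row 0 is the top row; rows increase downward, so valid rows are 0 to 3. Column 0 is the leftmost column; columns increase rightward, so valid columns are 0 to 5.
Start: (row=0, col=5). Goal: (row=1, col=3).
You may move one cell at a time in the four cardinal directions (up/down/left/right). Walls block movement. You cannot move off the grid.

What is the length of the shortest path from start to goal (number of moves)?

BFS from (row=0, col=5) until reaching (row=1, col=3):
  Distance 0: (row=0, col=5)
  Distance 1: (row=0, col=4)
  Distance 2: (row=0, col=3)
  Distance 3: (row=0, col=2), (row=1, col=3)  <- goal reached here
One shortest path (3 moves): (row=0, col=5) -> (row=0, col=4) -> (row=0, col=3) -> (row=1, col=3)

Answer: Shortest path length: 3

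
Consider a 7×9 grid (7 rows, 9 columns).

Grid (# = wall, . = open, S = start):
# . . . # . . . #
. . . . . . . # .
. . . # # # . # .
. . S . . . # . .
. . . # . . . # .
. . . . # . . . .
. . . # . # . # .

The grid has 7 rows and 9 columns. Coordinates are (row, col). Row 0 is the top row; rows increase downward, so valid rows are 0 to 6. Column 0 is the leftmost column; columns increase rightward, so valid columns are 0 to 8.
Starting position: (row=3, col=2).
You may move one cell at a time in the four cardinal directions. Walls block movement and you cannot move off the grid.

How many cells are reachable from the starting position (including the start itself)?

BFS flood-fill from (row=3, col=2):
  Distance 0: (row=3, col=2)
  Distance 1: (row=2, col=2), (row=3, col=1), (row=3, col=3), (row=4, col=2)
  Distance 2: (row=1, col=2), (row=2, col=1), (row=3, col=0), (row=3, col=4), (row=4, col=1), (row=5, col=2)
  Distance 3: (row=0, col=2), (row=1, col=1), (row=1, col=3), (row=2, col=0), (row=3, col=5), (row=4, col=0), (row=4, col=4), (row=5, col=1), (row=5, col=3), (row=6, col=2)
  Distance 4: (row=0, col=1), (row=0, col=3), (row=1, col=0), (row=1, col=4), (row=4, col=5), (row=5, col=0), (row=6, col=1)
  Distance 5: (row=1, col=5), (row=4, col=6), (row=5, col=5), (row=6, col=0)
  Distance 6: (row=0, col=5), (row=1, col=6), (row=5, col=6)
  Distance 7: (row=0, col=6), (row=2, col=6), (row=5, col=7), (row=6, col=6)
  Distance 8: (row=0, col=7), (row=5, col=8)
  Distance 9: (row=4, col=8), (row=6, col=8)
  Distance 10: (row=3, col=8)
  Distance 11: (row=2, col=8), (row=3, col=7)
  Distance 12: (row=1, col=8)
Total reachable: 47 (grid has 48 open cells total)

Answer: Reachable cells: 47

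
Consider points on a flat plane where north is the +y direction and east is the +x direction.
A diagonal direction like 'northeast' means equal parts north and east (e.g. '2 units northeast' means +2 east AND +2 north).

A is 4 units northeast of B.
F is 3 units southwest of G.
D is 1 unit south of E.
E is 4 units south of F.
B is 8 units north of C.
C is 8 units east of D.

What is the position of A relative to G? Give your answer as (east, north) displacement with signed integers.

Answer: A is at (east=9, north=4) relative to G.

Derivation:
Place G at the origin (east=0, north=0).
  F is 3 units southwest of G: delta (east=-3, north=-3); F at (east=-3, north=-3).
  E is 4 units south of F: delta (east=+0, north=-4); E at (east=-3, north=-7).
  D is 1 unit south of E: delta (east=+0, north=-1); D at (east=-3, north=-8).
  C is 8 units east of D: delta (east=+8, north=+0); C at (east=5, north=-8).
  B is 8 units north of C: delta (east=+0, north=+8); B at (east=5, north=0).
  A is 4 units northeast of B: delta (east=+4, north=+4); A at (east=9, north=4).
Therefore A relative to G: (east=9, north=4).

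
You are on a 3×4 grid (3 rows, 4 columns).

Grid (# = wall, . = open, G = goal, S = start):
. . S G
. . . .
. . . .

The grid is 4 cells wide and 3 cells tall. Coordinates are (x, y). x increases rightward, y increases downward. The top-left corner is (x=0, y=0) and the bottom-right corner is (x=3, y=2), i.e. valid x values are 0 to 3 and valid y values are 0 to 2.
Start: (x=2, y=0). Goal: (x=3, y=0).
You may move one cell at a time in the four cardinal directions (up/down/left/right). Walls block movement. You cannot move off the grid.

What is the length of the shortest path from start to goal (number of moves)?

Answer: Shortest path length: 1

Derivation:
BFS from (x=2, y=0) until reaching (x=3, y=0):
  Distance 0: (x=2, y=0)
  Distance 1: (x=1, y=0), (x=3, y=0), (x=2, y=1)  <- goal reached here
One shortest path (1 moves): (x=2, y=0) -> (x=3, y=0)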